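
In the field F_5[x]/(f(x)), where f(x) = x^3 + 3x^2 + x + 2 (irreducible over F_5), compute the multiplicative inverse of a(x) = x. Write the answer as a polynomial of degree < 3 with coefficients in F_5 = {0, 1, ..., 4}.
a(x)^(-1) ≡ 2x^2 + x + 2 (mod f(x))

Since f is irreducible over F_5, F_5[x]/(f) is a field and a(x) ≠ 0 has an inverse. Apply the extended Euclidean algorithm to f(x) and a(x) in F_5[x]: f(x) = (x^2 + 3x + 1)·a(x) + (2). The last nonzero remainder is the constant 2 = gcd(f, a) in F_5. Back-substituting through the division chain expresses 2 = s(x)·a(x) + t(x)·f(x) with s(x) ≡ 4x^2 + 2x + 4 (mod f), so (4x^2 + 2x + 4)·a(x) ≡ 2 (mod f). Multiplying by 2^(-1) ≡ 3 in F_5 gives a(x)^(-1) ≡ 3·(4x^2 + 2x + 4) ≡ 2x^2 + x + 2 (mod f). Check: (x)·(2x^2 + x + 2) = 2x^3 + x^2 + 2x ≡ 1 (mod x^3 + 3x^2 + x + 2).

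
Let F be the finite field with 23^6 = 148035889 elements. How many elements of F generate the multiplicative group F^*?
There are φ(148035888) = 35043840 primitive elements

F_q^* is cyclic of order q - 1 = 148035888. A cyclic group of order m has exactly φ(m) generators. Here m = 148035888 = 2^4 · 3^2 · 7 · 11 · 13^2 · 79, so the number of primitive elements is φ(148035888) = 35043840.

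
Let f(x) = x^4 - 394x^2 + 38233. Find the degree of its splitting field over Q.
[K : Q] = 4

Solving the quadratic in x^2: x^2 = (394 ± √(394^2 - 4·38233))/2 = (394 ± √2304)/2 = (394 ± 48)/2, giving x^2 = 173 or x^2 = 221. So f(x) = (x^2 - 173)(x^2 - 221) and the roots of f are ±√173, ±√221. Hence the splitting field is K = Q(√173, √221). Since 173 and 221 are distinct squarefree integers > 1, their product 38233 is not a perfect square, so √221 ∉ Q(√173). By the tower law [K:Q] = [Q(√173,√221):Q(√173)] · [Q(√173):Q] = 2 · 2 = 4.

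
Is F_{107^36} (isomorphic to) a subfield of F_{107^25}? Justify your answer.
No: F_{107^36} is not a subfield of F_{107^25}

F_{p^m} embeds in F_{p^n} iff m | n. Here 36 ∤ 25 (since 25 = 0·36 + 25 with remainder 25 ≠ 0), so F_{107^36} is not a subfield of F_{107^25}. Equivalently: if it were, the tower law would give 36 = [F_{107^36}:F_107] dividing [F_{107^25}:F_107] = 25, contradiction.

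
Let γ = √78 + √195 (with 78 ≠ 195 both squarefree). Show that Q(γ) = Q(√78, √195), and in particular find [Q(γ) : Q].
[Q(γ) : Q] = 4 (equivalently, Q(γ) = Q(√78, √195))

Obviously Q(γ) ⊆ Q(√78, √195), and [Q(√78, √195):Q] = 4 (since 78, 195 are distinct squarefree integers > 1 with 15210 not a perfect square). To show equality we compute the minimal polynomial of γ. From γ = √78 + √195: γ^2 = 78 + 2√(15210) + 195 = 273 + 2√(15210), so γ^2 - 273 = 2√(15210); squaring, (γ^2 - 273)^2 = 4·15210, i.e. γ^4 - 546γ^2 + 74529 - 60840 = 0, i.e. γ^4 - 546γ^2 + 13689 = 0. So γ is a root of x^4 - 546x^2 + 13689. This polynomial is irreducible over Q: it has no rational root (each ±√78 ± √195 is irrational), and any factorization into two quadratics over Q would force √(15210) ∈ Q (pairing opposite roots) or √78, √195 ∈ Q (other pairings), all impossible. Hence [Q(γ):Q] = 4 = [Q(√78, √195):Q], so Q(γ) = Q(√78, √195).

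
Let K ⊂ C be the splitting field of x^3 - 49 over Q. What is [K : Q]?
[K : Q] = 6

The roots of x^3 - 49 are ∛49, ω∛49, ω^2∛49 where ω = e^(2πi/3) is a primitive cube root of unity, so K = Q(∛49, ω). Now [Q(∛49):Q] = 3 (since 49 is not a perfect cube, x^3 - 49 is irreducible) and [Q(ω):Q] = 2. Both 2 and 3 divide [K:Q], and [K:Q] ≤ 3·2 = 6, so [K:Q] = 6. (Equivalently: Q(∛49) ⊂ R but ω ∉ R, so [K : Q(∛49)] = 2.)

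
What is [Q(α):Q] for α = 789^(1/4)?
[Q(α):Q] = 4

α is a root of x^4 - 789. By Eisenstein's criterion at the prime p = 3 (which divides the constant term 789 but p^2 = 9 does not, since 789 is squarefree), x^4 - 789 is irreducible over Q. Hence [Q(α):Q] = 4.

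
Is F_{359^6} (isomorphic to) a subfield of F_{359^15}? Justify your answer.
No: F_{359^6} is not a subfield of F_{359^15}

F_{p^m} embeds in F_{p^n} iff m | n. Here 6 ∤ 15 (since 15 = 2·6 + 3 with remainder 3 ≠ 0), so F_{359^6} is not a subfield of F_{359^15}. Equivalently: if it were, the tower law would give 6 = [F_{359^6}:F_359] dividing [F_{359^15}:F_359] = 15, contradiction.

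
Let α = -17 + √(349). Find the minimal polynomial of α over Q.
m_α(x) = x^2 + 34x - 60

From α + 17 = √(349), squaring gives (α + 17)^2 = 349, i.e. α^2 + 34α + 289 = 349, so α^2 + 34α - 60 = 0. The discriminant of x^2 + 34x - 60 is (34)^2 - 4·(-60) = 1156 + 240 = 1396, and 4·(349) is not a perfect square in Q since 349 is squarefree and ≠ 1. Hence x^2 + 34x - 60 is irreducible over Q and is the minimal polynomial of α.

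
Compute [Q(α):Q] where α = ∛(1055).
[Q(α):Q] = 3

The minimal polynomial of α is x^3 - 1055, irreducible over Q since 1055 is not a perfect cube (so x^3 - 1055 has no rational root). Hence [Q(α):Q] = deg(m_α) = 3.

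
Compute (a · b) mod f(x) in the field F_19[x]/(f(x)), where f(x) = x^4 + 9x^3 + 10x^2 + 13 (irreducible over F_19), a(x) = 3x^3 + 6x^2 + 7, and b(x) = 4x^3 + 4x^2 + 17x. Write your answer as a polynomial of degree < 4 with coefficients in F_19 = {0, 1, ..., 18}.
a · b ≡ 2x^3 + 17x^2 + 10x + 8 (mod f(x))

Multiply in F_19[x]: a(x)·b(x) = (3x^3 + 6x^2 + 7)·(4x^3 + 4x^2 + 17x) = 12x^6 + 17x^5 + 18x^4 + 16x^3 + 9x^2 + 5x. This has degree ≥ 4, so divide by f(x) over F_19: 12x^6 + 17x^5 + 18x^4 + 16x^3 + 9x^2 + 5x = (12x^2 + 4x + 14)·(x^4 + 9x^3 + 10x^2 + 13) + (2x^3 + 17x^2 + 10x + 8). Hence a·b ≡ 2x^3 + 17x^2 + 10x + 8 (mod f). (F_19[x]/(f) is a field with 19^4 = 130321 elements since f is irreducible of degree 4.)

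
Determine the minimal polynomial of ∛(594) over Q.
m_α(x) = x^3 - 594

α satisfies α^3 = 594, so x^3 - 594 annihilates α. By the rational root test, a rational root p/q (in lowest terms) of x^3 - 594 would satisfy p^3 = 594 q^3, forcing q = 1 and p^3 = 594; but 594 is not a perfect cube, contradiction. A monic cubic over Q with no rational root is irreducible (any nontrivial factorization would include a linear factor). Hence x^3 - 594 is the minimal polynomial of α, and in particular [Q(α):Q] = 3.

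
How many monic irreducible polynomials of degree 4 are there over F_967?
There are 218597625708 monic irreducible polynomials of degree 4 over F_967

Each element of F_{967^4} that lies in no proper subfield is a root of exactly one monic irreducible of degree 4 over F_967, and each such polynomial has 4 distinct roots in F_{967^4}. By Möbius inversion the count is N_967(4) = (1/4) Σ_{d|4} μ(4/d) · 967^d = (1/4)(μ(4)·967^1 + μ(2)·967^2 + μ(1)·967^4) = 874390502832/4 = 218597625708.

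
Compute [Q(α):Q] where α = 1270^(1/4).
[Q(α):Q] = 4

α is a root of x^4 - 1270. By Eisenstein's criterion at the prime p = 2 (which divides the constant term 1270 but p^2 = 4 does not, since 1270 is squarefree), x^4 - 1270 is irreducible over Q. Hence [Q(α):Q] = 4.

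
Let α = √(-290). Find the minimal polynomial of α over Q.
m_α(x) = x^2 + 290

α satisfies α^2 + 290 = 0, so x^2 + 290 annihilates α. Since d = -290 is squarefree and ≠ 1, it is not a perfect square in Q, so x^2 + 290 has no rational root and is therefore irreducible over Q (a degree-2 polynomial over a field is irreducible iff it has no root). Hence m_α(x) = x^2 + 290.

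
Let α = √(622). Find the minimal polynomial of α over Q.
m_α(x) = x^2 - 622

α satisfies α^2 - 622 = 0, so x^2 - 622 annihilates α. Since d = 622 is squarefree and ≠ 1, it is not a perfect square in Q, so x^2 - 622 has no rational root and is therefore irreducible over Q (a degree-2 polynomial over a field is irreducible iff it has no root). Hence m_α(x) = x^2 - 622.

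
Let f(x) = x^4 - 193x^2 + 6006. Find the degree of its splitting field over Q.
[K : Q] = 4

Solving the quadratic in x^2: x^2 = (193 ± √(193^2 - 4·6006))/2 = (193 ± √13225)/2 = (193 ± 115)/2, giving x^2 = 39 or x^2 = 154. So f(x) = (x^2 - 39)(x^2 - 154) and the roots of f are ±√39, ±√154. Hence the splitting field is K = Q(√39, √154). Since 39 and 154 are distinct squarefree integers > 1, their product 6006 is not a perfect square, so √154 ∉ Q(√39). By the tower law [K:Q] = [Q(√39,√154):Q(√39)] · [Q(√39):Q] = 2 · 2 = 4.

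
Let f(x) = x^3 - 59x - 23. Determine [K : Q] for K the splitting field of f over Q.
[K : Q] = 6

By the rational root test, any rational root of the monic integer polynomial f(x) = x^3 - 59x - 23 must be an integer dividing the constant term -23, i.e. one of ±{1, 23}. Evaluating: f(1) = -81, f(-1) = 35, f(23) = 10787, f(-23) = -10833; none is 0, so f has no rational root and is therefore irreducible over Q (a cubic with no linear factor over a field is irreducible). For an irreducible cubic, the Galois group is A_3 or S_3 according as the discriminant disc(f) = -4a^3 - 27b^2 = -4·(-59)^3 - 27·(-23)^2 = 807233 is or is not a square in Q. Here disc(f) = 807233 is not a perfect square in Q, so the Galois group of f over Q is not contained in A_3 and must be all of S_3. The splitting field has degree |S_3| = 6 over Q, so [K : Q] = 6.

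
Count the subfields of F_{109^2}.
F_{109^2} has 2 subfields

The subfields of F_{p^n} are exactly the fields F_{p^d} for d | n (each is the fixed field of the unique index-d subgroup of Gal(F_{p^n}/F_p) ≅ Z/nZ). The divisors of n = 2 are {1, 2}, giving 2 subfields: F_{109^1}, F_{109^2}.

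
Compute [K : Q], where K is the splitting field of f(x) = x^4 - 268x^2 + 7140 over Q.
[K : Q] = 4

Solving the quadratic in x^2: x^2 = (268 ± √(268^2 - 4·7140))/2 = (268 ± √43264)/2 = (268 ± 208)/2, giving x^2 = 30 or x^2 = 238. So f(x) = (x^2 - 30)(x^2 - 238) and the roots of f are ±√30, ±√238. Hence the splitting field is K = Q(√30, √238). Since 30 and 238 are distinct squarefree integers > 1, their product 7140 is not a perfect square, so √238 ∉ Q(√30). By the tower law [K:Q] = [Q(√30,√238):Q(√30)] · [Q(√30):Q] = 2 · 2 = 4.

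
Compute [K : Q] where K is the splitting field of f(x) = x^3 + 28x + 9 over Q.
[K : Q] = 6

By the rational root test, any rational root of the monic integer polynomial f(x) = x^3 + 28x + 9 must be an integer dividing the constant term 9, i.e. one of ±{1, 3, 9}. Evaluating: f(1) = 38, f(-1) = -20, f(3) = 120, f(-3) = -102, f(9) = 990, f(-9) = -972; none is 0, so f has no rational root and is therefore irreducible over Q (a cubic with no linear factor over a field is irreducible). For an irreducible cubic, the Galois group is A_3 or S_3 according as the discriminant disc(f) = -4a^3 - 27b^2 = -4·(28)^3 - 27·(9)^2 = -89995 is or is not a square in Q. Here disc(f) = -89995 is not a perfect square in Q, so the Galois group of f over Q is not contained in A_3 and must be all of S_3. The splitting field has degree |S_3| = 6 over Q, so [K : Q] = 6.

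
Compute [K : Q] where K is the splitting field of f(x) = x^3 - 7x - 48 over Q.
[K : Q] = 6

By the rational root test, any rational root of the monic integer polynomial f(x) = x^3 - 7x - 48 must be an integer dividing the constant term -48, i.e. one of ±{1, 2, 3, 4, 6, 8, 12, 16, 24, 48}. Evaluating: f(1) = -54, f(-1) = -42, f(2) = -54, f(-2) = -42, f(3) = -42, f(-3) = -54, f(4) = -12, f(-4) = -84, f(6) = 126, f(-6) = -222, f(8) = 408, f(-8) = -504, f(12) = 1596, f(-12) = -1692, f(16) = 3936, f(-16) = -4032, f(24) = 13608, f(-24) = -13704, f(48) = 110208, f(-48) = -110304; none is 0, so f has no rational root and is therefore irreducible over Q (a cubic with no linear factor over a field is irreducible). For an irreducible cubic, the Galois group is A_3 or S_3 according as the discriminant disc(f) = -4a^3 - 27b^2 = -4·(-7)^3 - 27·(-48)^2 = -60836 is or is not a square in Q. Here disc(f) = -60836 is not a perfect square in Q, so the Galois group of f over Q is not contained in A_3 and must be all of S_3. The splitting field has degree |S_3| = 6 over Q, so [K : Q] = 6.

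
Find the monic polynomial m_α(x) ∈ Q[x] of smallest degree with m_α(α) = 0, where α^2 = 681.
m_α(x) = x^2 - 681

α satisfies α^2 - 681 = 0, so x^2 - 681 annihilates α. Since d = 681 is squarefree and ≠ 1, it is not a perfect square in Q, so x^2 - 681 has no rational root and is therefore irreducible over Q (a degree-2 polynomial over a field is irreducible iff it has no root). Hence m_α(x) = x^2 - 681.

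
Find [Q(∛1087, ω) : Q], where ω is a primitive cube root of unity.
[Q(∛1087, ω) : Q] = 6

[Q(∛1087):Q] = 3 (min poly x^3 - 1087, irreducible since 1087 is not a perfect cube). [Q(ω):Q] = 2 (min poly x^2 + x + 1). Since Q(∛1087) ⊂ R and ω ∉ R, we have ω ∉ Q(∛1087), so x^2 + x + 1 remains irreducible over Q(∛1087) and [Q(∛1087, ω) : Q(∛1087)] = 2. By the tower law, [Q(∛1087, ω) : Q] = 3 · 2 = 6. (In fact Q(∛1087, ω) is the splitting field of x^3 - 1087 over Q.)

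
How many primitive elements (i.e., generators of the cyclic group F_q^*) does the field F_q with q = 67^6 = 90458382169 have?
There are φ(90458382168) = 21395404800 primitive elements

F_q^* is cyclic of order q - 1 = 90458382168. A cyclic group of order m has exactly φ(m) generators. Here m = 90458382168 = 2^3 · 3^2 · 7^2 · 11 · 17 · 31 · 4423, so the number of primitive elements is φ(90458382168) = 21395404800.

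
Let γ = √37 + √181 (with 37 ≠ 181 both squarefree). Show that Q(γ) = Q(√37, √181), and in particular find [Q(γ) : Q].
[Q(γ) : Q] = 4 (equivalently, Q(γ) = Q(√37, √181))

Obviously Q(γ) ⊆ Q(√37, √181), and [Q(√37, √181):Q] = 4 (since 37, 181 are distinct squarefree integers > 1 with 6697 not a perfect square). To show equality we compute the minimal polynomial of γ. From γ = √37 + √181: γ^2 = 37 + 2√(6697) + 181 = 218 + 2√(6697), so γ^2 - 218 = 2√(6697); squaring, (γ^2 - 218)^2 = 4·6697, i.e. γ^4 - 436γ^2 + 47524 - 26788 = 0, i.e. γ^4 - 436γ^2 + 20736 = 0. So γ is a root of x^4 - 436x^2 + 20736. This polynomial is irreducible over Q: it has no rational root (each ±√37 ± √181 is irrational), and any factorization into two quadratics over Q would force √(6697) ∈ Q (pairing opposite roots) or √37, √181 ∈ Q (other pairings), all impossible. Hence [Q(γ):Q] = 4 = [Q(√37, √181):Q], so Q(γ) = Q(√37, √181).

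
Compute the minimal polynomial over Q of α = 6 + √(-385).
m_α(x) = x^2 - 12x + 421

From α - 6 = √(-385), squaring gives (α - 6)^2 = -385, i.e. α^2 - 12α + 36 = -385, so α^2 - 12α + 421 = 0. The discriminant of x^2 - 12x + 421 is (-12)^2 - 4·(421) = 144 - 1684 = -1540, and 4·(-385) is not a perfect square in Q since -385 is squarefree and ≠ 1. Hence x^2 - 12x + 421 is irreducible over Q and is the minimal polynomial of α.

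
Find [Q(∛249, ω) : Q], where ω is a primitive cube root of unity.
[Q(∛249, ω) : Q] = 6

[Q(∛249):Q] = 3 (min poly x^3 - 249, irreducible since 249 is not a perfect cube). [Q(ω):Q] = 2 (min poly x^2 + x + 1). Since Q(∛249) ⊂ R and ω ∉ R, we have ω ∉ Q(∛249), so x^2 + x + 1 remains irreducible over Q(∛249) and [Q(∛249, ω) : Q(∛249)] = 2. By the tower law, [Q(∛249, ω) : Q] = 3 · 2 = 6. (In fact Q(∛249, ω) is the splitting field of x^3 - 249 over Q.)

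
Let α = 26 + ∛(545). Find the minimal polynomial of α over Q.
m_α(x) = x^3 - 78x^2 + 2028x - 18121

Set β = α - 26 = ∛(545), so β^3 = 545. Then (α - 26)^3 - 545 = 0, i.e. α is a root of g(x) = (x - 26)^3 - 545 = x^3 - 78x^2 + 2028x - 18121. Since g(x) = h(x - 26) where h(x) = x^3 - 545, and h is irreducible over Q (because 545 is not a perfect cube, so h has no rational root, and a monic cubic with no rational root is irreducible), g is also irreducible (irreducibility is preserved under the substitution x → x - 26). Hence m_α(x) = x^3 - 78x^2 + 2028x - 18121.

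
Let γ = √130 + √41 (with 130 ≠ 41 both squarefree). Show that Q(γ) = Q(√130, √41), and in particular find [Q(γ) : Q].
[Q(γ) : Q] = 4 (equivalently, Q(γ) = Q(√130, √41))

Obviously Q(γ) ⊆ Q(√130, √41), and [Q(√130, √41):Q] = 4 (since 130, 41 are distinct squarefree integers > 1 with 5330 not a perfect square). To show equality we compute the minimal polynomial of γ. From γ = √130 + √41: γ^2 = 130 + 2√(5330) + 41 = 171 + 2√(5330), so γ^2 - 171 = 2√(5330); squaring, (γ^2 - 171)^2 = 4·5330, i.e. γ^4 - 342γ^2 + 29241 - 21320 = 0, i.e. γ^4 - 342γ^2 + 7921 = 0. So γ is a root of x^4 - 342x^2 + 7921. This polynomial is irreducible over Q: it has no rational root (each ±√130 ± √41 is irrational), and any factorization into two quadratics over Q would force √(5330) ∈ Q (pairing opposite roots) or √130, √41 ∈ Q (other pairings), all impossible. Hence [Q(γ):Q] = 4 = [Q(√130, √41):Q], so Q(γ) = Q(√130, √41).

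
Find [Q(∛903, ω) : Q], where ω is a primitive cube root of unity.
[Q(∛903, ω) : Q] = 6

[Q(∛903):Q] = 3 (min poly x^3 - 903, irreducible since 903 is not a perfect cube). [Q(ω):Q] = 2 (min poly x^2 + x + 1). Since Q(∛903) ⊂ R and ω ∉ R, we have ω ∉ Q(∛903), so x^2 + x + 1 remains irreducible over Q(∛903) and [Q(∛903, ω) : Q(∛903)] = 2. By the tower law, [Q(∛903, ω) : Q] = 3 · 2 = 6. (In fact Q(∛903, ω) is the splitting field of x^3 - 903 over Q.)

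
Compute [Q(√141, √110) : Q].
[Q(√141, √110) : Q] = 4

[Q(√141):Q] = 2 (min poly x^2 - 141, irreducible since 141 is squarefree > 1). For the top step, suppose √110 ∈ Q(√141), say √110 = c + d√141 with c, d ∈ Q. Squaring: 110 = c^2 + 141d^2 + 2cd√141. Since √141 ∉ Q this forces 2cd = 0. If d = 0 then √110 = c ∈ Q, contradicting 110 squarefree > 1. If c = 0 then 110 = 141d^2, so 141·110 = (141d)^2 is a perfect square in Q — but 141·110 = 15510 is not a perfect square (since 141 and 110 are distinct squarefree integers). Contradiction. Hence √110 ∉ Q(√141), so x^2 - 110 stays irreducible over Q(√141) and [Q(√141, √110) : Q(√141)] = 2. By the tower law, [Q(√141, √110) : Q] = 2 · 2 = 4.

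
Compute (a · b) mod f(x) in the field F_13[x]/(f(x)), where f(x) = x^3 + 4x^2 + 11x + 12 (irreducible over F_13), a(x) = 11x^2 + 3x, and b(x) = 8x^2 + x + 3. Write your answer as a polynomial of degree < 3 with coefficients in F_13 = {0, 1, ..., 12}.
a · b ≡ 11x^2 + 9x + 8 (mod f(x))

Multiply in F_13[x]: a(x)·b(x) = (11x^2 + 3x)·(8x^2 + x + 3) = 10x^4 + 9x^3 + 10x^2 + 9x. This has degree ≥ 3, so divide by f(x) over F_13: 10x^4 + 9x^3 + 10x^2 + 9x = (10x + 8)·(x^3 + 4x^2 + 11x + 12) + (11x^2 + 9x + 8). Hence a·b ≡ 11x^2 + 9x + 8 (mod f). (F_13[x]/(f) is a field with 13^3 = 2197 elements since f is irreducible of degree 3.)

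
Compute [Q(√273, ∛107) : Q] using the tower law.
[Q(√273, ∛107) : Q] = 6

Let L = Q(√273, ∛107). Since Q(√273) ⊂ L and [Q(√273):Q] = 2, the tower law gives 2 | [L:Q]. Likewise Q(∛107) ⊂ L with [Q(∛107):Q] = 3 (because 107 is not a perfect cube), so 3 | [L:Q]. As gcd(2,3) = 1, [L:Q] is divisible by 6. Conversely L is generated over Q by √273 and ∛107, so [L:Q] ≤ 2·3 = 6. Therefore [Q(√273, ∛107) : Q] = 6.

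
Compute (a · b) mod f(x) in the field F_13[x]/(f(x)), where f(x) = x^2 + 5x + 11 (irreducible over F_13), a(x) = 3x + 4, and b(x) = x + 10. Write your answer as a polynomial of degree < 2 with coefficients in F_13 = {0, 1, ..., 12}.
a · b ≡ 6x + 7 (mod f(x))

Multiply in F_13[x]: a(x)·b(x) = (3x + 4)·(x + 10) = 3x^2 + 8x + 1. This has degree ≥ 2, so divide by f(x) over F_13: 3x^2 + 8x + 1 = (3)·(x^2 + 5x + 11) + (6x + 7). Hence a·b ≡ 6x + 7 (mod f). (F_13[x]/(f) is a field with 13^2 = 169 elements since f is irreducible of degree 2.)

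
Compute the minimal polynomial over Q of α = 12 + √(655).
m_α(x) = x^2 - 24x - 511

From α - 12 = √(655), squaring gives (α - 12)^2 = 655, i.e. α^2 - 24α + 144 = 655, so α^2 - 24α - 511 = 0. The discriminant of x^2 - 24x - 511 is (-24)^2 - 4·(-511) = 576 + 2044 = 2620, and 4·(655) is not a perfect square in Q since 655 is squarefree and ≠ 1. Hence x^2 - 24x - 511 is irreducible over Q and is the minimal polynomial of α.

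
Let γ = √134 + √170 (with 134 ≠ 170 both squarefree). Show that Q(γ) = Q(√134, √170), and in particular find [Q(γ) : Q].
[Q(γ) : Q] = 4 (equivalently, Q(γ) = Q(√134, √170))

Obviously Q(γ) ⊆ Q(√134, √170), and [Q(√134, √170):Q] = 4 (since 134, 170 are distinct squarefree integers > 1 with 22780 not a perfect square). To show equality we compute the minimal polynomial of γ. From γ = √134 + √170: γ^2 = 134 + 2√(22780) + 170 = 304 + 2√(22780), so γ^2 - 304 = 2√(22780); squaring, (γ^2 - 304)^2 = 4·22780, i.e. γ^4 - 608γ^2 + 92416 - 91120 = 0, i.e. γ^4 - 608γ^2 + 1296 = 0. So γ is a root of x^4 - 608x^2 + 1296. This polynomial is irreducible over Q: it has no rational root (each ±√134 ± √170 is irrational), and any factorization into two quadratics over Q would force √(22780) ∈ Q (pairing opposite roots) or √134, √170 ∈ Q (other pairings), all impossible. Hence [Q(γ):Q] = 4 = [Q(√134, √170):Q], so Q(γ) = Q(√134, √170).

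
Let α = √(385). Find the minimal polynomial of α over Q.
m_α(x) = x^2 - 385

α satisfies α^2 - 385 = 0, so x^2 - 385 annihilates α. Since d = 385 is squarefree and ≠ 1, it is not a perfect square in Q, so x^2 - 385 has no rational root and is therefore irreducible over Q (a degree-2 polynomial over a field is irreducible iff it has no root). Hence m_α(x) = x^2 - 385.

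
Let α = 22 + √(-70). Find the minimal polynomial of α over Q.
m_α(x) = x^2 - 44x + 554

From α - 22 = √(-70), squaring gives (α - 22)^2 = -70, i.e. α^2 - 44α + 484 = -70, so α^2 - 44α + 554 = 0. The discriminant of x^2 - 44x + 554 is (-44)^2 - 4·(554) = 1936 - 2216 = -280, and 4·(-70) is not a perfect square in Q since -70 is squarefree and ≠ 1. Hence x^2 - 44x + 554 is irreducible over Q and is the minimal polynomial of α.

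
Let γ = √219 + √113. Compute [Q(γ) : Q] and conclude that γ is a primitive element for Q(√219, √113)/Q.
[Q(γ) : Q] = 4 (equivalently, Q(γ) = Q(√219, √113))

Obviously Q(γ) ⊆ Q(√219, √113), and [Q(√219, √113):Q] = 4 (since 219, 113 are distinct squarefree integers > 1 with 24747 not a perfect square). To show equality we compute the minimal polynomial of γ. From γ = √219 + √113: γ^2 = 219 + 2√(24747) + 113 = 332 + 2√(24747), so γ^2 - 332 = 2√(24747); squaring, (γ^2 - 332)^2 = 4·24747, i.e. γ^4 - 664γ^2 + 110224 - 98988 = 0, i.e. γ^4 - 664γ^2 + 11236 = 0. So γ is a root of x^4 - 664x^2 + 11236. This polynomial is irreducible over Q: it has no rational root (each ±√219 ± √113 is irrational), and any factorization into two quadratics over Q would force √(24747) ∈ Q (pairing opposite roots) or √219, √113 ∈ Q (other pairings), all impossible. Hence [Q(γ):Q] = 4 = [Q(√219, √113):Q], so Q(γ) = Q(√219, √113).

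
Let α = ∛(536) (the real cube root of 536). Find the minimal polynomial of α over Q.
m_α(x) = x^3 - 536

α satisfies α^3 = 536, so x^3 - 536 annihilates α. By the rational root test, a rational root p/q (in lowest terms) of x^3 - 536 would satisfy p^3 = 536 q^3, forcing q = 1 and p^3 = 536; but 536 is not a perfect cube, contradiction. A monic cubic over Q with no rational root is irreducible (any nontrivial factorization would include a linear factor). Hence x^3 - 536 is the minimal polynomial of α, and in particular [Q(α):Q] = 3.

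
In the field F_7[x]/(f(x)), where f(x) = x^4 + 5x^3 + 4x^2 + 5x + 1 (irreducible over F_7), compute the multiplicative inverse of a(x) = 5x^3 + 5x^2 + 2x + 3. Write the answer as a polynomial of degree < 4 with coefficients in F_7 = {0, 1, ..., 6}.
a(x)^(-1) ≡ 6x^3 + 1 (mod f(x))

Since f is irreducible over F_7, F_7[x]/(f) is a field and a(x) ≠ 0 has an inverse. Apply the extended Euclidean algorithm to f(x) and a(x) in F_7[x]: f(x) = (3x + 5)·a(x) + (x^2);  a(x) = (5x + 5)·(x^2) + (2x + 3);  (x^2) = (4x + 1)·(2x + 3) + (4). The last nonzero remainder is the constant 4 = gcd(f, a) in F_7. Back-substituting through the division chain expresses 4 = s(x)·a(x) + t(x)·f(x) with s(x) ≡ 3x^3 + 4 (mod f), so (3x^3 + 4)·a(x) ≡ 4 (mod f). Multiplying by 4^(-1) ≡ 2 in F_7 gives a(x)^(-1) ≡ 2·(3x^3 + 4) ≡ 6x^3 + 1 (mod f). Check: (5x^3 + 5x^2 + 2x + 3)·(6x^3 + 1) = 2x^6 + 2x^5 + 5x^4 + 2x^3 + 5x^2 + 2x + 3 ≡ 1 (mod x^4 + 5x^3 + 4x^2 + 5x + 1).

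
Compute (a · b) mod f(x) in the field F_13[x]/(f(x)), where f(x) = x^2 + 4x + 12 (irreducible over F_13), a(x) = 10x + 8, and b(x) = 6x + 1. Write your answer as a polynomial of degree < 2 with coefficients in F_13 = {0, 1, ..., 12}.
a · b ≡ 3 (mod f(x))

Multiply in F_13[x]: a(x)·b(x) = (10x + 8)·(6x + 1) = 8x^2 + 6x + 8. This has degree ≥ 2, so divide by f(x) over F_13: 8x^2 + 6x + 8 = (8)·(x^2 + 4x + 12) + (3). Hence a·b ≡ 3 (mod f). (F_13[x]/(f) is a field with 13^2 = 169 elements since f is irreducible of degree 2.)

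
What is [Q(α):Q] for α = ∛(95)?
[Q(α):Q] = 3

The minimal polynomial of α is x^3 - 95, irreducible over Q since 95 is not a perfect cube (so x^3 - 95 has no rational root). Hence [Q(α):Q] = deg(m_α) = 3.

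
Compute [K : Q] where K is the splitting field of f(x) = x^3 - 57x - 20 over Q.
[K : Q] = 6

By the rational root test, any rational root of the monic integer polynomial f(x) = x^3 - 57x - 20 must be an integer dividing the constant term -20, i.e. one of ±{1, 2, 4, 5, 10, 20}. Evaluating: f(1) = -76, f(-1) = 36, f(2) = -126, f(-2) = 86, f(4) = -184, f(-4) = 144, f(5) = -180, f(-5) = 140, f(10) = 410, f(-10) = -450, f(20) = 6840, f(-20) = -6880; none is 0, so f has no rational root and is therefore irreducible over Q (a cubic with no linear factor over a field is irreducible). For an irreducible cubic, the Galois group is A_3 or S_3 according as the discriminant disc(f) = -4a^3 - 27b^2 = -4·(-57)^3 - 27·(-20)^2 = 729972 is or is not a square in Q. Here disc(f) = 729972 is not a perfect square in Q, so the Galois group of f over Q is not contained in A_3 and must be all of S_3. The splitting field has degree |S_3| = 6 over Q, so [K : Q] = 6.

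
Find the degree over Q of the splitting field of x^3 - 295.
[K : Q] = 6

The roots of x^3 - 295 are ∛295, ω∛295, ω^2∛295 where ω = e^(2πi/3) is a primitive cube root of unity, so K = Q(∛295, ω). Now [Q(∛295):Q] = 3 (since 295 is not a perfect cube, x^3 - 295 is irreducible) and [Q(ω):Q] = 2. Both 2 and 3 divide [K:Q], and [K:Q] ≤ 3·2 = 6, so [K:Q] = 6. (Equivalently: Q(∛295) ⊂ R but ω ∉ R, so [K : Q(∛295)] = 2.)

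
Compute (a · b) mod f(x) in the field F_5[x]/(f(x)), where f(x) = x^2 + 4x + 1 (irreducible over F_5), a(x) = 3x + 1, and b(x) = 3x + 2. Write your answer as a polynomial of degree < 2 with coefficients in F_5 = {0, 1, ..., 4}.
a · b ≡ 3x + 3 (mod f(x))

Multiply in F_5[x]: a(x)·b(x) = (3x + 1)·(3x + 2) = 4x^2 + 4x + 2. This has degree ≥ 2, so divide by f(x) over F_5: 4x^2 + 4x + 2 = (4)·(x^2 + 4x + 1) + (3x + 3). Hence a·b ≡ 3x + 3 (mod f). (F_5[x]/(f) is a field with 5^2 = 25 elements since f is irreducible of degree 2.)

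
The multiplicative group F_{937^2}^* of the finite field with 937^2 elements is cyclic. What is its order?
|F_{937^2}^*| = 877968

F_{937^2} has 937^2 = 877969 elements; its multiplicative group consists of all nonzero elements, so |F_{937^2}^*| = 877969 - 1 = 877968. (It is cyclic since any finite subgroup of the multiplicative group of a field is cyclic.)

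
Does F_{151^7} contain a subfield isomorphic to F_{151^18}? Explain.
No: F_{151^18} is not a subfield of F_{151^7}

F_{p^m} embeds in F_{p^n} iff m | n. Here 18 ∤ 7 (since 7 = 0·18 + 7 with remainder 7 ≠ 0), so F_{151^18} is not a subfield of F_{151^7}. Equivalently: if it were, the tower law would give 18 = [F_{151^18}:F_151] dividing [F_{151^7}:F_151] = 7, contradiction.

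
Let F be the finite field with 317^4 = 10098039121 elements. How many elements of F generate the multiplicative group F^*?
There are φ(10098039120) = 2404786176 primitive elements

F_q^* is cyclic of order q - 1 = 10098039120. A cyclic group of order m has exactly φ(m) generators. Here m = 10098039120 = 2^4 · 3 · 5 · 13 · 53 · 79 · 773, so the number of primitive elements is φ(10098039120) = 2404786176.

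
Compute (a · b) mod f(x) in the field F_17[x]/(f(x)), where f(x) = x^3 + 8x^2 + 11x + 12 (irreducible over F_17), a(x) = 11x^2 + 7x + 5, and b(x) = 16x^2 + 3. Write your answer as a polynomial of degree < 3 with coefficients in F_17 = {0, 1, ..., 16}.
a · b ≡ 11x^2 + 10x + 12 (mod f(x))

Multiply in F_17[x]: a(x)·b(x) = (11x^2 + 7x + 5)·(16x^2 + 3) = 6x^4 + 10x^3 + 11x^2 + 4x + 15. This has degree ≥ 3, so divide by f(x) over F_17: 6x^4 + 10x^3 + 11x^2 + 4x + 15 = (6x + 13)·(x^3 + 8x^2 + 11x + 12) + (11x^2 + 10x + 12). Hence a·b ≡ 11x^2 + 10x + 12 (mod f). (F_17[x]/(f) is a field with 17^3 = 4913 elements since f is irreducible of degree 3.)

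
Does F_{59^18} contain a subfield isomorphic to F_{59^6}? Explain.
Yes: F_{59^6} is a subfield of F_{59^18}

F_{p^m} embeds in F_{p^n} iff m | n (since F_{p^n} is the splitting field of x^(p^n) - x, and F_{p^m} ⊂ F_{p^n} forces p^n to be a power of p^m, i.e. m | n; conversely if m | n then every root of x^(p^m) - x is a root of x^(p^n) - x). Here 6 | 18 (since 18 = 3·6), so F_{59^6} is a subfield of F_{59^18}, and [F_{59^18} : F_{59^6}] = 18/6 = 3.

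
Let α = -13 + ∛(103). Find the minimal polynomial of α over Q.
m_α(x) = x^3 + 39x^2 + 507x + 2094

Set β = α + 13 = ∛(103), so β^3 = 103. Then (α + 13)^3 - 103 = 0, i.e. α is a root of g(x) = (x + 13)^3 - 103 = x^3 + 39x^2 + 507x + 2094. Since g(x) = h(x + 13) where h(x) = x^3 - 103, and h is irreducible over Q (because 103 is not a perfect cube, so h has no rational root, and a monic cubic with no rational root is irreducible), g is also irreducible (irreducibility is preserved under the substitution x → x + 13). Hence m_α(x) = x^3 + 39x^2 + 507x + 2094.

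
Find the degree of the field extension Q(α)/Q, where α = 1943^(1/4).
[Q(α):Q] = 4

α is a root of x^4 - 1943. By Eisenstein's criterion at the prime p = 29 (which divides the constant term 1943 but p^2 = 841 does not, since 1943 is squarefree), x^4 - 1943 is irreducible over Q. Hence [Q(α):Q] = 4.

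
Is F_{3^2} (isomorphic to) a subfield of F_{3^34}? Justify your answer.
Yes: F_{3^2} is a subfield of F_{3^34}

F_{p^m} embeds in F_{p^n} iff m | n (since F_{p^n} is the splitting field of x^(p^n) - x, and F_{p^m} ⊂ F_{p^n} forces p^n to be a power of p^m, i.e. m | n; conversely if m | n then every root of x^(p^m) - x is a root of x^(p^n) - x). Here 2 | 34 (since 34 = 17·2), so F_{3^2} is a subfield of F_{3^34}, and [F_{3^34} : F_{3^2}] = 34/2 = 17.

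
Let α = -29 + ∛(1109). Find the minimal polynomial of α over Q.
m_α(x) = x^3 + 87x^2 + 2523x + 23280

Set β = α + 29 = ∛(1109), so β^3 = 1109. Then (α + 29)^3 - 1109 = 0, i.e. α is a root of g(x) = (x + 29)^3 - 1109 = x^3 + 87x^2 + 2523x + 23280. Since g(x) = h(x + 29) where h(x) = x^3 - 1109, and h is irreducible over Q (because 1109 is not a perfect cube, so h has no rational root, and a monic cubic with no rational root is irreducible), g is also irreducible (irreducibility is preserved under the substitution x → x + 29). Hence m_α(x) = x^3 + 87x^2 + 2523x + 23280.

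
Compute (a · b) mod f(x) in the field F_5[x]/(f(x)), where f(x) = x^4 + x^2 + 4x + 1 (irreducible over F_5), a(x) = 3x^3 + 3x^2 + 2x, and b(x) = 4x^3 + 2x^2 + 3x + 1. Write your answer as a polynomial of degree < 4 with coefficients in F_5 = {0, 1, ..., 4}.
a · b ≡ 4x^2 + 4 (mod f(x))

Multiply in F_5[x]: a(x)·b(x) = (3x^3 + 3x^2 + 2x)·(4x^3 + 2x^2 + 3x + 1) = 2x^6 + 3x^5 + 3x^4 + x^3 + 4x^2 + 2x. This has degree ≥ 4, so divide by f(x) over F_5: 2x^6 + 3x^5 + 3x^4 + x^3 + 4x^2 + 2x = (2x^2 + 3x + 1)·(x^4 + x^2 + 4x + 1) + (4x^2 + 4). Hence a·b ≡ 4x^2 + 4 (mod f). (F_5[x]/(f) is a field with 5^4 = 625 elements since f is irreducible of degree 4.)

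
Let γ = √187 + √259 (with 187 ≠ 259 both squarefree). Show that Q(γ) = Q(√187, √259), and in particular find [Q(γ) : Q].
[Q(γ) : Q] = 4 (equivalently, Q(γ) = Q(√187, √259))

Obviously Q(γ) ⊆ Q(√187, √259), and [Q(√187, √259):Q] = 4 (since 187, 259 are distinct squarefree integers > 1 with 48433 not a perfect square). To show equality we compute the minimal polynomial of γ. From γ = √187 + √259: γ^2 = 187 + 2√(48433) + 259 = 446 + 2√(48433), so γ^2 - 446 = 2√(48433); squaring, (γ^2 - 446)^2 = 4·48433, i.e. γ^4 - 892γ^2 + 198916 - 193732 = 0, i.e. γ^4 - 892γ^2 + 5184 = 0. So γ is a root of x^4 - 892x^2 + 5184. This polynomial is irreducible over Q: it has no rational root (each ±√187 ± √259 is irrational), and any factorization into two quadratics over Q would force √(48433) ∈ Q (pairing opposite roots) or √187, √259 ∈ Q (other pairings), all impossible. Hence [Q(γ):Q] = 4 = [Q(√187, √259):Q], so Q(γ) = Q(√187, √259).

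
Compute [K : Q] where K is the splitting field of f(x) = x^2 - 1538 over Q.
[K : Q] = 2

f(x) = x^2 - 1538 factors as (x - √1538)(x + √1538). The splitting field is K = Q(√1538). Since 1538 is squarefree and > 1, it is not a perfect square, so x^2 - 1538 is irreducible over Q and [Q(√1538) : Q] = 2. Hence [K : Q] = 2.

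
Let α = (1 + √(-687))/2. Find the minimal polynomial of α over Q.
m_α(x) = x^2 - x + 172

From 2α - 1 = √(-687), squaring gives (2α - 1)^2 = -687, i.e. 4α^2 - 4α + 1 = -687, so α^2 - α + (1 + 687)/4 = 0. Since -687 ≡ 1 (mod 4), (1 + 687)/4 = 172 ∈ Z. The polynomial x^2 - x + 172 has discriminant 1 - 4·(172) = -687, which is not a perfect square in Q (d = -687 is squarefree and ≠ 1), so x^2 - x + 172 is irreducible over Q. It is the minimal polynomial of α.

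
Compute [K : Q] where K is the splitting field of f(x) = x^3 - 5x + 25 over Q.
[K : Q] = 6

By the rational root test, any rational root of the monic integer polynomial f(x) = x^3 - 5x + 25 must be an integer dividing the constant term 25, i.e. one of ±{1, 5, 25}. Evaluating: f(1) = 21, f(-1) = 29, f(5) = 125, f(-5) = -75, f(25) = 15525, f(-25) = -15475; none is 0, so f has no rational root and is therefore irreducible over Q (a cubic with no linear factor over a field is irreducible). For an irreducible cubic, the Galois group is A_3 or S_3 according as the discriminant disc(f) = -4a^3 - 27b^2 = -4·(-5)^3 - 27·(25)^2 = -16375 is or is not a square in Q. Here disc(f) = -16375 is not a perfect square in Q, so the Galois group of f over Q is not contained in A_3 and must be all of S_3. The splitting field has degree |S_3| = 6 over Q, so [K : Q] = 6.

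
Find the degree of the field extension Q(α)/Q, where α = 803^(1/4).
[Q(α):Q] = 4

α is a root of x^4 - 803. By Eisenstein's criterion at the prime p = 11 (which divides the constant term 803 but p^2 = 121 does not, since 803 is squarefree), x^4 - 803 is irreducible over Q. Hence [Q(α):Q] = 4.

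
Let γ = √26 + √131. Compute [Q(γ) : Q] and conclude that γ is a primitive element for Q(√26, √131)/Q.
[Q(γ) : Q] = 4 (equivalently, Q(γ) = Q(√26, √131))

Obviously Q(γ) ⊆ Q(√26, √131), and [Q(√26, √131):Q] = 4 (since 26, 131 are distinct squarefree integers > 1 with 3406 not a perfect square). To show equality we compute the minimal polynomial of γ. From γ = √26 + √131: γ^2 = 26 + 2√(3406) + 131 = 157 + 2√(3406), so γ^2 - 157 = 2√(3406); squaring, (γ^2 - 157)^2 = 4·3406, i.e. γ^4 - 314γ^2 + 24649 - 13624 = 0, i.e. γ^4 - 314γ^2 + 11025 = 0. So γ is a root of x^4 - 314x^2 + 11025. This polynomial is irreducible over Q: it has no rational root (each ±√26 ± √131 is irrational), and any factorization into two quadratics over Q would force √(3406) ∈ Q (pairing opposite roots) or √26, √131 ∈ Q (other pairings), all impossible. Hence [Q(γ):Q] = 4 = [Q(√26, √131):Q], so Q(γ) = Q(√26, √131).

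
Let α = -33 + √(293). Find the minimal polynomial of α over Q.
m_α(x) = x^2 + 66x + 796

From α + 33 = √(293), squaring gives (α + 33)^2 = 293, i.e. α^2 + 66α + 1089 = 293, so α^2 + 66α + 796 = 0. The discriminant of x^2 + 66x + 796 is (66)^2 - 4·(796) = 4356 - 3184 = 1172, and 4·(293) is not a perfect square in Q since 293 is squarefree and ≠ 1. Hence x^2 + 66x + 796 is irreducible over Q and is the minimal polynomial of α.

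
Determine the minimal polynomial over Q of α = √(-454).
m_α(x) = x^2 + 454

α satisfies α^2 + 454 = 0, so x^2 + 454 annihilates α. Since d = -454 is squarefree and ≠ 1, it is not a perfect square in Q, so x^2 + 454 has no rational root and is therefore irreducible over Q (a degree-2 polynomial over a field is irreducible iff it has no root). Hence m_α(x) = x^2 + 454.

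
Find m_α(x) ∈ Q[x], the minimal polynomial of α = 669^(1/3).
m_α(x) = x^3 - 669

α satisfies α^3 = 669, so x^3 - 669 annihilates α. By the rational root test, a rational root p/q (in lowest terms) of x^3 - 669 would satisfy p^3 = 669 q^3, forcing q = 1 and p^3 = 669; but 669 is not a perfect cube, contradiction. A monic cubic over Q with no rational root is irreducible (any nontrivial factorization would include a linear factor). Hence x^3 - 669 is the minimal polynomial of α, and in particular [Q(α):Q] = 3.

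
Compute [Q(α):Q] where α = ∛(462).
[Q(α):Q] = 3

The minimal polynomial of α is x^3 - 462, irreducible over Q since 462 is not a perfect cube (so x^3 - 462 has no rational root). Hence [Q(α):Q] = deg(m_α) = 3.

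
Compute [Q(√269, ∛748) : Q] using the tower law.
[Q(√269, ∛748) : Q] = 6

Let L = Q(√269, ∛748). Since Q(√269) ⊂ L and [Q(√269):Q] = 2, the tower law gives 2 | [L:Q]. Likewise Q(∛748) ⊂ L with [Q(∛748):Q] = 3 (because 748 is not a perfect cube), so 3 | [L:Q]. As gcd(2,3) = 1, [L:Q] is divisible by 6. Conversely L is generated over Q by √269 and ∛748, so [L:Q] ≤ 2·3 = 6. Therefore [Q(√269, ∛748) : Q] = 6.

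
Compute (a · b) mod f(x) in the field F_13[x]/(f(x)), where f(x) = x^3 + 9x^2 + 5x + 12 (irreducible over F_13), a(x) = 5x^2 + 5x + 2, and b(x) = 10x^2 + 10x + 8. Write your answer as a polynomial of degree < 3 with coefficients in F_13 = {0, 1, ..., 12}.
a · b ≡ 7x^2 + x + 4 (mod f(x))

Multiply in F_13[x]: a(x)·b(x) = (5x^2 + 5x + 2)·(10x^2 + 10x + 8) = 11x^4 + 9x^3 + 6x^2 + 8x + 3. This has degree ≥ 3, so divide by f(x) over F_13: 11x^4 + 9x^3 + 6x^2 + 8x + 3 = (11x + 1)·(x^3 + 9x^2 + 5x + 12) + (7x^2 + x + 4). Hence a·b ≡ 7x^2 + x + 4 (mod f). (F_13[x]/(f) is a field with 13^3 = 2197 elements since f is irreducible of degree 3.)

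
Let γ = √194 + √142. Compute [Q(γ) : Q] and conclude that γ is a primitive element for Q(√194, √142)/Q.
[Q(γ) : Q] = 4 (equivalently, Q(γ) = Q(√194, √142))

Obviously Q(γ) ⊆ Q(√194, √142), and [Q(√194, √142):Q] = 4 (since 194, 142 are distinct squarefree integers > 1 with 27548 not a perfect square). To show equality we compute the minimal polynomial of γ. From γ = √194 + √142: γ^2 = 194 + 2√(27548) + 142 = 336 + 2√(27548), so γ^2 - 336 = 2√(27548); squaring, (γ^2 - 336)^2 = 4·27548, i.e. γ^4 - 672γ^2 + 112896 - 110192 = 0, i.e. γ^4 - 672γ^2 + 2704 = 0. So γ is a root of x^4 - 672x^2 + 2704. This polynomial is irreducible over Q: it has no rational root (each ±√194 ± √142 is irrational), and any factorization into two quadratics over Q would force √(27548) ∈ Q (pairing opposite roots) or √194, √142 ∈ Q (other pairings), all impossible. Hence [Q(γ):Q] = 4 = [Q(√194, √142):Q], so Q(γ) = Q(√194, √142).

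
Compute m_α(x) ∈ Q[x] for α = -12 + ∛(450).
m_α(x) = x^3 + 36x^2 + 432x + 1278

Set β = α + 12 = ∛(450), so β^3 = 450. Then (α + 12)^3 - 450 = 0, i.e. α is a root of g(x) = (x + 12)^3 - 450 = x^3 + 36x^2 + 432x + 1278. Since g(x) = h(x + 12) where h(x) = x^3 - 450, and h is irreducible over Q (because 450 is not a perfect cube, so h has no rational root, and a monic cubic with no rational root is irreducible), g is also irreducible (irreducibility is preserved under the substitution x → x + 12). Hence m_α(x) = x^3 + 36x^2 + 432x + 1278.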